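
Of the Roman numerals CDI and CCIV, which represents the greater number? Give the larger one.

CDI = 401
CCIV = 204
401 is larger

CDI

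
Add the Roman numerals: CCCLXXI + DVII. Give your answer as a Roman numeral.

CCCLXXI = 371
DVII = 507
371 + 507 = 878

DCCCLXXVIII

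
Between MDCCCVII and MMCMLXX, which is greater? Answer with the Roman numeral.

MDCCCVII = 1807
MMCMLXX = 2970
2970 is larger

MMCMLXX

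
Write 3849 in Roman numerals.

Convert 3849 to Roman numerals:
  3849 contains 3×1000 (MMM)
  849 contains 1×500 (D)
  349 contains 3×100 (CCC)
  49 contains 1×40 (XL)
  9 contains 1×9 (IX)

MMMDCCCXLIX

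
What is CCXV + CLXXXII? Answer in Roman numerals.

CCXV = 215
CLXXXII = 182
215 + 182 = 397

CCCXCVII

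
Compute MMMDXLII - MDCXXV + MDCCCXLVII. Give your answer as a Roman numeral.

MMMDXLII = 3542, MDCXXV = 1625, MDCCCXLVII = 1847
3542 - 1625 = 1917
1917 + 1847 = 3764

MMMDCCLXIV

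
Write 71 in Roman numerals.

Convert 71 to Roman numerals:
  71 contains 1×50 (L)
  21 contains 2×10 (XX)
  1 contains 1×1 (I)

LXXI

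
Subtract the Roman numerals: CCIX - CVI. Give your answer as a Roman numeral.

CCIX = 209
CVI = 106
209 - 106 = 103

CIII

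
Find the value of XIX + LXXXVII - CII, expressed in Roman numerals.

XIX = 19, LXXXVII = 87, CII = 102
19 + 87 = 106
106 - 102 = 4

IV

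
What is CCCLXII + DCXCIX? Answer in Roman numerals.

CCCLXII = 362
DCXCIX = 699
362 + 699 = 1061

MLXI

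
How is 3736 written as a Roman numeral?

Convert 3736 to Roman numerals:
  3736 contains 3×1000 (MMM)
  736 contains 1×500 (D)
  236 contains 2×100 (CC)
  36 contains 3×10 (XXX)
  6 contains 1×5 (V)
  1 contains 1×1 (I)

MMMDCCXXXVI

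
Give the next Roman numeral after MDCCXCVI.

MDCCXCVI = 1796; next is 1797

MDCCXCVII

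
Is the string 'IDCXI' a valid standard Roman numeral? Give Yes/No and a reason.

'IDCXI': Invalid subtractive combination: ID

No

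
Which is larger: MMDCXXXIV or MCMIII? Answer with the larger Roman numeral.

MMDCXXXIV = 2634
MCMIII = 1903
2634 is larger

MMDCXXXIV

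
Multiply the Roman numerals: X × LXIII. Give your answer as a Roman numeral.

X = 10
LXIII = 63
10 × 63 = 630

DCXXX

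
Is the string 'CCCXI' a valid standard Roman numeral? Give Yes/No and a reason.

'CCCXI': Check the rules: uses only the symbols I, V, X, L, C, D, M; no symbol is repeated more than three times in a row; V, L and D each appear at most once; no smaller symbol precedes a larger one (values never increase from left to right). Value: C (100) + C (100) + C (100) + X (10) + I (1) = 311. So it is a valid standard Roman numeral.

Yes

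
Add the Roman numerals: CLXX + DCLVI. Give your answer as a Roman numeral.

CLXX = 170
DCLVI = 656
170 + 656 = 826

DCCCXXVI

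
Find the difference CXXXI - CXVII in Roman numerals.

CXXXI = 131
CXVII = 117
131 - 117 = 14

XIV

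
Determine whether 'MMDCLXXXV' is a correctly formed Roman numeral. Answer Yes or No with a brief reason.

'MMDCLXXXV': Check the rules: uses only the symbols I, V, X, L, C, D, M; no symbol is repeated more than three times in a row; V, L and D each appear at most once; no smaller symbol precedes a larger one (values never increase from left to right). Value: M (1000) + M (1000) + D (500) + C (100) + L (50) + X (10) + X (10) + X (10) + V (5) = 2685. So it is a valid standard Roman numeral.

Yes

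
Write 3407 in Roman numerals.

Convert 3407 to Roman numerals:
  3407 contains 3×1000 (MMM)
  407 contains 1×400 (CD)
  7 contains 1×5 (V)
  2 contains 2×1 (II)

MMMCDVII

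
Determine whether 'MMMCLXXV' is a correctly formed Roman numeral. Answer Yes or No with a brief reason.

'MMMCLXXV': Check the rules: uses only the symbols I, V, X, L, C, D, M; no symbol is repeated more than three times in a row; V, L and D each appear at most once; no smaller symbol precedes a larger one (values never increase from left to right). Value: M (1000) + M (1000) + M (1000) + C (100) + L (50) + X (10) + X (10) + V (5) = 3175. So it is a valid standard Roman numeral.

Yes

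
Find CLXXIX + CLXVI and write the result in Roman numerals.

CLXXIX = 179
CLXVI = 166
179 + 166 = 345

CCCXLV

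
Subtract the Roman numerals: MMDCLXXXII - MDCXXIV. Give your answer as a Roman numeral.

MMDCLXXXII = 2682
MDCXXIV = 1624
2682 - 1624 = 1058

MLVIII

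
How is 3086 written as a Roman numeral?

Convert 3086 to Roman numerals:
  3086 contains 3×1000 (MMM)
  86 contains 1×50 (L)
  36 contains 3×10 (XXX)
  6 contains 1×5 (V)
  1 contains 1×1 (I)

MMMLXXXVI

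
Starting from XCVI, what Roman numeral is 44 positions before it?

XCVI = 96
96 - 44 = 52

LII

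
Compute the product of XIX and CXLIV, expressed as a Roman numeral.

XIX = 19
CXLIV = 144
19 × 144 = 2736

MMDCCXXXVI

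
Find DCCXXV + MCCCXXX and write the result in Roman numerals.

DCCXXV = 725
MCCCXXX = 1330
725 + 1330 = 2055

MMLV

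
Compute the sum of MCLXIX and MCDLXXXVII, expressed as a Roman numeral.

MCLXIX = 1169
MCDLXXXVII = 1487
1169 + 1487 = 2656

MMDCLVI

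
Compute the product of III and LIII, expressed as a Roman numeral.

III = 3
LIII = 53
3 × 53 = 159

CLIX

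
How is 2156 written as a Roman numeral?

Convert 2156 to Roman numerals:
  2156 contains 2×1000 (MM)
  156 contains 1×100 (C)
  56 contains 1×50 (L)
  6 contains 1×5 (V)
  1 contains 1×1 (I)

MMCLVI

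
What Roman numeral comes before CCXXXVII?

CCXXXVII = 237, so the previous integer is 237 - 1 = 236

CCXXXVI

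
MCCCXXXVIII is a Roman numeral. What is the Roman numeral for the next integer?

MCCCXXXVIII = 1338, so the next integer is 1338 + 1 = 1339

MCCCXXXIX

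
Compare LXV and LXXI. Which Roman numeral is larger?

LXV = 65
LXXI = 71
71 is larger

LXXI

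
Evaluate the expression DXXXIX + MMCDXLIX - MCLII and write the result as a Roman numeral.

DXXXIX = 539, MMCDXLIX = 2449, MCLII = 1152
539 + 2449 = 2988
2988 - 1152 = 1836

MDCCCXXXVI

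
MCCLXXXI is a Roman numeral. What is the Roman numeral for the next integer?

MCCLXXXI = 1281, so the next integer is 1281 + 1 = 1282

MCCLXXXII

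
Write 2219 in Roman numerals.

Convert 2219 to Roman numerals:
  2219 contains 2×1000 (MM)
  219 contains 2×100 (CC)
  19 contains 1×10 (X)
  9 contains 1×9 (IX)

MMCCXIX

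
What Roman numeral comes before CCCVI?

CCCVI = 306; previous is 305

CCCV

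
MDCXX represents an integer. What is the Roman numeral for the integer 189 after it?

MDCXX = 1620
1620 + 189 = 1809

MDCCCIX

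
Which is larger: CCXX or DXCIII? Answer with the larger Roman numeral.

CCXX = 220
DXCIII = 593
593 is larger

DXCIII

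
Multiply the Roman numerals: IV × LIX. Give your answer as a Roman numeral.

IV = 4
LIX = 59
4 × 59 = 236

CCXXXVI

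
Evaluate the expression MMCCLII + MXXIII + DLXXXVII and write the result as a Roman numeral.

MMCCLII = 2252, MXXIII = 1023, DLXXXVII = 587
2252 + 1023 = 3275
3275 + 587 = 3862

MMMDCCCLXII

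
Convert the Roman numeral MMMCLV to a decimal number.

MMMCLV: M=1000, M=1000, M=1000, C=100, L=50, V=5
1000 + 1000 + 1000 + 100 + 50 + 5 = 3155

3155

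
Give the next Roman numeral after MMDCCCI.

MMDCCCI = 2801; next is 2802

MMDCCCII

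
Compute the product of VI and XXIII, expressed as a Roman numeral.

VI = 6
XXIII = 23
6 × 23 = 138

CXXXVIII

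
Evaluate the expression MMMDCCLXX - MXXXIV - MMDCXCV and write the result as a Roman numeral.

MMMDCCLXX = 3770, MXXXIV = 1034, MMDCXCV = 2695
3770 - 1034 = 2736
2736 - 2695 = 41

XLI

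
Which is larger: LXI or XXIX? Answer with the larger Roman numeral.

LXI = 61
XXIX = 29
61 is larger

LXI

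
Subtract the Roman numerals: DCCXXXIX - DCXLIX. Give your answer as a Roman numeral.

DCCXXXIX = 739
DCXLIX = 649
739 - 649 = 90

XC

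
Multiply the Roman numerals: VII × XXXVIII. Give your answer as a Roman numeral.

VII = 7
XXXVIII = 38
7 × 38 = 266

CCLXVI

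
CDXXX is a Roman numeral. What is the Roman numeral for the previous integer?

CDXXX = 430, so the previous integer is 430 - 1 = 429

CDXXIX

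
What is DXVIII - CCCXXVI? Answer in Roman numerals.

DXVIII = 518
CCCXXVI = 326
518 - 326 = 192

CXCII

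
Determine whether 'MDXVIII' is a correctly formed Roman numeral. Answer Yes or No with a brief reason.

'MDXVIII': Check the rules: uses only the symbols I, V, X, L, C, D, M; no symbol is repeated more than three times in a row; V, L and D each appear at most once; no smaller symbol precedes a larger one (values never increase from left to right). Value: M (1000) + D (500) + X (10) + V (5) + I (1) + I (1) + I (1) = 1518. So it is a valid standard Roman numeral.

Yes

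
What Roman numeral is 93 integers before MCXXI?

MCXXI = 1121
1121 - 93 = 1028

MXXVIII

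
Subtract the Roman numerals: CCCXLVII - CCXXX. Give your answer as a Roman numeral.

CCCXLVII = 347
CCXXX = 230
347 - 230 = 117

CXVII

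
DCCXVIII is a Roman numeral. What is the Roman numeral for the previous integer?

DCCXVIII = 718, so the previous integer is 718 - 1 = 717

DCCXVII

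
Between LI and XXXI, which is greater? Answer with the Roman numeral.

LI = 51
XXXI = 31
51 is larger

LI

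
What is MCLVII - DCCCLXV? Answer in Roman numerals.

MCLVII = 1157
DCCCLXV = 865
1157 - 865 = 292

CCXCII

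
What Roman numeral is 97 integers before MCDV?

MCDV = 1405
1405 - 97 = 1308

MCCCVIII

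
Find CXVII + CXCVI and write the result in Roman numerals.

CXVII = 117
CXCVI = 196
117 + 196 = 313

CCCXIII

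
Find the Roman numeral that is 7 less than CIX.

CIX = 109
109 - 7 = 102

CII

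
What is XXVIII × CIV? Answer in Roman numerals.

XXVIII = 28
CIV = 104
28 × 104 = 2912

MMCMXII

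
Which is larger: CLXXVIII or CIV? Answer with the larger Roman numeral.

CLXXVIII = 178
CIV = 104
178 is larger

CLXXVIII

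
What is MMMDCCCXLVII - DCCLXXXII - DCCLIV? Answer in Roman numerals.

MMMDCCCXLVII = 3847, DCCLXXXII = 782, DCCLIV = 754
3847 - 782 = 3065
3065 - 754 = 2311

MMCCCXI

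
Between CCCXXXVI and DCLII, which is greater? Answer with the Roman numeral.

CCCXXXVI = 336
DCLII = 652
652 is larger

DCLII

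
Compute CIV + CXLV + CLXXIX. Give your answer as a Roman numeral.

CIV = 104, CXLV = 145, CLXXIX = 179
104 + 145 = 249
249 + 179 = 428

CDXXVIII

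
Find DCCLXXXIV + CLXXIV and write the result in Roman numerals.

DCCLXXXIV = 784
CLXXIV = 174
784 + 174 = 958

CMLVIII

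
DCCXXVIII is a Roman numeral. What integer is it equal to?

DCCXXVIII: D=500, C=100, C=100, X=10, X=10, V=5, I=1, I=1, I=1
500 + 100 + 100 + 10 + 10 + 5 + 1 + 1 + 1 = 728

728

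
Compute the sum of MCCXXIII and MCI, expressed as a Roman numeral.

MCCXXIII = 1223
MCI = 1101
1223 + 1101 = 2324

MMCCCXXIV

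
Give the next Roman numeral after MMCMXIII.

MMCMXIII = 2913, so the next integer is 2913 + 1 = 2914

MMCMXIV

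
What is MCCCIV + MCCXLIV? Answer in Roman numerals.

MCCCIV = 1304
MCCXLIV = 1244
1304 + 1244 = 2548

MMDXLVIII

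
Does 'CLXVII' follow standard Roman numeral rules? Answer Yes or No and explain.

'CLXVII': Check the rules: uses only the symbols I, V, X, L, C, D, M; no symbol is repeated more than three times in a row; V, L and D each appear at most once; no smaller symbol precedes a larger one (values never increase from left to right). Value: C (100) + L (50) + X (10) + V (5) + I (1) + I (1) = 167. So it is a valid standard Roman numeral.

Yes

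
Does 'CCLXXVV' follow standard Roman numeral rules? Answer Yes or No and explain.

'CCLXXVV': V should not appear more than once

No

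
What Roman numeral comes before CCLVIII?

CCLVIII = 258, so the previous integer is 258 - 1 = 257

CCLVII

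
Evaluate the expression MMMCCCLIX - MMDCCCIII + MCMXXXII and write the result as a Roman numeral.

MMMCCCLIX = 3359, MMDCCCIII = 2803, MCMXXXII = 1932
3359 - 2803 = 556
556 + 1932 = 2488

MMCDLXXXVIII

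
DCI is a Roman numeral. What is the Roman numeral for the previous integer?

DCI = 601, so the previous integer is 601 - 1 = 600

DC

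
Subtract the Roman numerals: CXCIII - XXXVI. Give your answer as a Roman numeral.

CXCIII = 193
XXXVI = 36
193 - 36 = 157

CLVII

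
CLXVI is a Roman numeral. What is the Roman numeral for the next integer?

CLXVI = 166; next is 167

CLXVII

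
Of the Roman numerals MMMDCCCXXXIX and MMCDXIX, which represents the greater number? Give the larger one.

MMMDCCCXXXIX = 3839
MMCDXIX = 2419
3839 is larger

MMMDCCCXXXIX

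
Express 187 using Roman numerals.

Convert 187 to Roman numerals:
  187 contains 1×100 (C)
  87 contains 1×50 (L)
  37 contains 3×10 (XXX)
  7 contains 1×5 (V)
  2 contains 2×1 (II)

CLXXXVII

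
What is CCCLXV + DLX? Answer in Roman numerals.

CCCLXV = 365
DLX = 560
365 + 560 = 925

CMXXV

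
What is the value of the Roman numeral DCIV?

DCIV: D=500, C=100, IV=4
500 + 100 + 4 = 604

604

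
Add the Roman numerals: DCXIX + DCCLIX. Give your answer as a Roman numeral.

DCXIX = 619
DCCLIX = 759
619 + 759 = 1378

MCCCLXXVIII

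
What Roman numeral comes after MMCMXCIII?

MMCMXCIII = 2993; next is 2994

MMCMXCIV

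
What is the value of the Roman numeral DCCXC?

DCCXC: D=500, C=100, C=100, XC=90
500 + 100 + 100 + 90 = 790

790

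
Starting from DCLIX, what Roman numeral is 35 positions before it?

DCLIX = 659
659 - 35 = 624

DCXXIV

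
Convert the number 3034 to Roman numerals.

Convert 3034 to Roman numerals:
  3034 contains 3×1000 (MMM)
  34 contains 3×10 (XXX)
  4 contains 1×4 (IV)

MMMXXXIV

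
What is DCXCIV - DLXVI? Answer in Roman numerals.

DCXCIV = 694
DLXVI = 566
694 - 566 = 128

CXXVIII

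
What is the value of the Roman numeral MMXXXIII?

MMXXXIII: M=1000, M=1000, X=10, X=10, X=10, I=1, I=1, I=1
1000 + 1000 + 10 + 10 + 10 + 1 + 1 + 1 = 2033

2033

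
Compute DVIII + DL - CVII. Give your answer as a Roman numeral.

DVIII = 508, DL = 550, CVII = 107
508 + 550 = 1058
1058 - 107 = 951

CMLI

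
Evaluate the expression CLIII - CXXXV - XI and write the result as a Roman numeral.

CLIII = 153, CXXXV = 135, XI = 11
153 - 135 = 18
18 - 11 = 7

VII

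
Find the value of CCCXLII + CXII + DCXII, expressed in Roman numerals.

CCCXLII = 342, CXII = 112, DCXII = 612
342 + 112 = 454
454 + 612 = 1066

MLXVI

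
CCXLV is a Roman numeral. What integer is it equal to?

CCXLV: C=100, C=100, XL=40, V=5
100 + 100 + 40 + 5 = 245

245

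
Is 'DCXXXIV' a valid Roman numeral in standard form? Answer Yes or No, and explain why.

'DCXXXIV': Check the rules: uses only the symbols I, V, X, L, C, D, M; no symbol is repeated more than three times in a row; V, L and D each appear at most once; the only place a smaller symbol precedes a larger one is the allowed subtractive pair IV, the symbol right after such a pair (if any) is smaller than the pair's first symbol, and otherwise the values never increase from left to right. Value: D (500) + C (100) + X (10) + X (10) + X (10) + IV (4) = 634. So it is a valid standard Roman numeral.

Yes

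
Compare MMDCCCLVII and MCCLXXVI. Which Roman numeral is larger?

MMDCCCLVII = 2857
MCCLXXVI = 1276
2857 is larger

MMDCCCLVII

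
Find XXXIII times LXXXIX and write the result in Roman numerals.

XXXIII = 33
LXXXIX = 89
33 × 89 = 2937

MMCMXXXVII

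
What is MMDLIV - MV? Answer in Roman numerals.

MMDLIV = 2554
MV = 1005
2554 - 1005 = 1549

MDXLIX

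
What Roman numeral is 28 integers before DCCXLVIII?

DCCXLVIII = 748
748 - 28 = 720

DCCXX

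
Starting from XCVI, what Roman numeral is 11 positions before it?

XCVI = 96
96 - 11 = 85

LXXXV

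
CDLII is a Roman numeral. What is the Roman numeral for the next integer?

CDLII = 452; next is 453

CDLIII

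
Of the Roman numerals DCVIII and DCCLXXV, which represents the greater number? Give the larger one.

DCVIII = 608
DCCLXXV = 775
775 is larger

DCCLXXV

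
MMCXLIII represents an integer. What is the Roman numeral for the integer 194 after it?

MMCXLIII = 2143
2143 + 194 = 2337

MMCCCXXXVII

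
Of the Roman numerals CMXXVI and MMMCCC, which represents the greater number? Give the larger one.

CMXXVI = 926
MMMCCC = 3300
3300 is larger

MMMCCC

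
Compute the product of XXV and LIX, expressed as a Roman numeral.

XXV = 25
LIX = 59
25 × 59 = 1475

MCDLXXV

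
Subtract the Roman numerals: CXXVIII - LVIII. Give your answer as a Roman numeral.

CXXVIII = 128
LVIII = 58
128 - 58 = 70

LXX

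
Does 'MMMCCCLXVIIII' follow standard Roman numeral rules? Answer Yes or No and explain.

'MMMCCCLXVIIII': More than 3 consecutive I's

No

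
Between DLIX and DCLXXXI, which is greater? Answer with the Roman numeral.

DLIX = 559
DCLXXXI = 681
681 is larger

DCLXXXI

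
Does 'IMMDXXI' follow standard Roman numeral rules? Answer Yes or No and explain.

'IMMDXXI': Invalid subtractive combination: IM

No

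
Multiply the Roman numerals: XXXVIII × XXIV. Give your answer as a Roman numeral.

XXXVIII = 38
XXIV = 24
38 × 24 = 912

CMXII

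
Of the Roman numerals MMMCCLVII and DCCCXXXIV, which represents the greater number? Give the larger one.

MMMCCLVII = 3257
DCCCXXXIV = 834
3257 is larger

MMMCCLVII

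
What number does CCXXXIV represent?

CCXXXIV: C=100, C=100, X=10, X=10, X=10, IV=4
100 + 100 + 10 + 10 + 10 + 4 = 234

234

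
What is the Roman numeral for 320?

Convert 320 to Roman numerals:
  320 contains 3×100 (CCC)
  20 contains 2×10 (XX)

CCCXX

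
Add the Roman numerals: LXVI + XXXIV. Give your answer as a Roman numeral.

LXVI = 66
XXXIV = 34
66 + 34 = 100

C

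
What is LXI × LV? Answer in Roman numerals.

LXI = 61
LV = 55
61 × 55 = 3355

MMMCCCLV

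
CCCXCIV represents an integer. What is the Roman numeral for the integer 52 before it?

CCCXCIV = 394
394 - 52 = 342

CCCXLII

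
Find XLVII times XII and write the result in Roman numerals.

XLVII = 47
XII = 12
47 × 12 = 564

DLXIV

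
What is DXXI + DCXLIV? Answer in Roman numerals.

DXXI = 521
DCXLIV = 644
521 + 644 = 1165

MCLXV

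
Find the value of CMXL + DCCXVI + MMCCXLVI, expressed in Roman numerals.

CMXL = 940, DCCXVI = 716, MMCCXLVI = 2246
940 + 716 = 1656
1656 + 2246 = 3902

MMMCMII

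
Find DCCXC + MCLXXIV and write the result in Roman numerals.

DCCXC = 790
MCLXXIV = 1174
790 + 1174 = 1964

MCMLXIV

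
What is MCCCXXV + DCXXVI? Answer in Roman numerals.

MCCCXXV = 1325
DCXXVI = 626
1325 + 626 = 1951

MCMLI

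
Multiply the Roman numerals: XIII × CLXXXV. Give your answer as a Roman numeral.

XIII = 13
CLXXXV = 185
13 × 185 = 2405

MMCDV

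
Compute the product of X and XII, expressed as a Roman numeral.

X = 10
XII = 12
10 × 12 = 120

CXX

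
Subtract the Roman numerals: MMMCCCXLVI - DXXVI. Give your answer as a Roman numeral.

MMMCCCXLVI = 3346
DXXVI = 526
3346 - 526 = 2820

MMDCCCXX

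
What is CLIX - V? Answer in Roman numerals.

CLIX = 159
V = 5
159 - 5 = 154

CLIV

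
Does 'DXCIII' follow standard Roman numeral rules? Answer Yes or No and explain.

'DXCIII': Check the rules: uses only the symbols I, V, X, L, C, D, M; no symbol is repeated more than three times in a row; V, L and D each appear at most once; the only place a smaller symbol precedes a larger one is the allowed subtractive pair XC, the symbol right after such a pair (if any) is smaller than the pair's first symbol, and otherwise the values never increase from left to right. Value: D (500) + XC (90) + I (1) + I (1) + I (1) = 593. So it is a valid standard Roman numeral.

Yes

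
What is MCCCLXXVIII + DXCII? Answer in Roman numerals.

MCCCLXXVIII = 1378
DXCII = 592
1378 + 592 = 1970

MCMLXX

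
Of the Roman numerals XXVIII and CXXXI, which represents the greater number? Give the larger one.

XXVIII = 28
CXXXI = 131
131 is larger

CXXXI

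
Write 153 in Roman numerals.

Convert 153 to Roman numerals:
  153 contains 1×100 (C)
  53 contains 1×50 (L)
  3 contains 3×1 (III)

CLIII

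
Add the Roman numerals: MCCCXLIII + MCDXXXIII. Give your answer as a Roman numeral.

MCCCXLIII = 1343
MCDXXXIII = 1433
1343 + 1433 = 2776

MMDCCLXXVI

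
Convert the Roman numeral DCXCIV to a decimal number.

DCXCIV: D=500, C=100, XC=90, IV=4
500 + 100 + 90 + 4 = 694

694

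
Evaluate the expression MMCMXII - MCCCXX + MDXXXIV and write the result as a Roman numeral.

MMCMXII = 2912, MCCCXX = 1320, MDXXXIV = 1534
2912 - 1320 = 1592
1592 + 1534 = 3126

MMMCXXVI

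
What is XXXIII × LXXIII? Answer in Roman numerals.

XXXIII = 33
LXXIII = 73
33 × 73 = 2409

MMCDIX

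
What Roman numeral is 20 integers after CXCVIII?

CXCVIII = 198
198 + 20 = 218

CCXVIII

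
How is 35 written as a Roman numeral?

Convert 35 to Roman numerals:
  35 contains 3×10 (XXX)
  5 contains 1×5 (V)

XXXV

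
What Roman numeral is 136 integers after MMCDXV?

MMCDXV = 2415
2415 + 136 = 2551

MMDLI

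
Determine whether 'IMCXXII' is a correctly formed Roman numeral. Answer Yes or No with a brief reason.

'IMCXXII': Invalid subtractive combination: IM

No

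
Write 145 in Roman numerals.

Convert 145 to Roman numerals:
  145 contains 1×100 (C)
  45 contains 1×40 (XL)
  5 contains 1×5 (V)

CXLV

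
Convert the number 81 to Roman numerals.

Convert 81 to Roman numerals:
  81 contains 1×50 (L)
  31 contains 3×10 (XXX)
  1 contains 1×1 (I)

LXXXI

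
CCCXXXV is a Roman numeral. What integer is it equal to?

CCCXXXV: C=100, C=100, C=100, X=10, X=10, X=10, V=5
100 + 100 + 100 + 10 + 10 + 10 + 5 = 335

335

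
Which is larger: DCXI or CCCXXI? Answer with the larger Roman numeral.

DCXI = 611
CCCXXI = 321
611 is larger

DCXI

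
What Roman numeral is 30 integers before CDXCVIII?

CDXCVIII = 498
498 - 30 = 468

CDLXVIII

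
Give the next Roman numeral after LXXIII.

LXXIII = 73; next is 74

LXXIV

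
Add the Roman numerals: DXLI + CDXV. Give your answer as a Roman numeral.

DXLI = 541
CDXV = 415
541 + 415 = 956

CMLVI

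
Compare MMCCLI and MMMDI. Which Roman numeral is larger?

MMCCLI = 2251
MMMDI = 3501
3501 is larger

MMMDI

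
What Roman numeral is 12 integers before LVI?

LVI = 56
56 - 12 = 44

XLIV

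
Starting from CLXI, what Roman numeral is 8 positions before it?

CLXI = 161
161 - 8 = 153

CLIII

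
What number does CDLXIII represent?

CDLXIII: CD=400, L=50, X=10, I=1, I=1, I=1
400 + 50 + 10 + 1 + 1 + 1 = 463

463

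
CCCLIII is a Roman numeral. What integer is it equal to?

CCCLIII: C=100, C=100, C=100, L=50, I=1, I=1, I=1
100 + 100 + 100 + 50 + 1 + 1 + 1 = 353

353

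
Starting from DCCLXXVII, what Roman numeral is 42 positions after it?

DCCLXXVII = 777
777 + 42 = 819

DCCCXIX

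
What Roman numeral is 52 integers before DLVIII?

DLVIII = 558
558 - 52 = 506

DVI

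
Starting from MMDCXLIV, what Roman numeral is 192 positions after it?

MMDCXLIV = 2644
2644 + 192 = 2836

MMDCCCXXXVI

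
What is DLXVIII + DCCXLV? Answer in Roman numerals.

DLXVIII = 568
DCCXLV = 745
568 + 745 = 1313

MCCCXIII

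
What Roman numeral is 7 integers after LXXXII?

LXXXII = 82
82 + 7 = 89

LXXXIX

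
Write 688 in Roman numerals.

Convert 688 to Roman numerals:
  688 contains 1×500 (D)
  188 contains 1×100 (C)
  88 contains 1×50 (L)
  38 contains 3×10 (XXX)
  8 contains 1×5 (V)
  3 contains 3×1 (III)

DCLXXXVIII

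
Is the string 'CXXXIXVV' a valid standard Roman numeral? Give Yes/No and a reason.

'CXXXIXVV': V should not appear more than once

No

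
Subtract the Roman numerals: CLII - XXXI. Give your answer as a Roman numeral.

CLII = 152
XXXI = 31
152 - 31 = 121

CXXI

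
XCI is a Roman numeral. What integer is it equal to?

XCI: XC=90, I=1
90 + 1 = 91

91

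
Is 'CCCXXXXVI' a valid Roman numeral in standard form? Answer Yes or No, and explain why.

'CCCXXXXVI': More than 3 consecutive X's

No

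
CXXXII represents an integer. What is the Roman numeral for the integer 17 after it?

CXXXII = 132
132 + 17 = 149

CXLIX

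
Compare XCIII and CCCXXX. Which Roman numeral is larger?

XCIII = 93
CCCXXX = 330
330 is larger

CCCXXX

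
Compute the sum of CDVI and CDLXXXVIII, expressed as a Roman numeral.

CDVI = 406
CDLXXXVIII = 488
406 + 488 = 894

DCCCXCIV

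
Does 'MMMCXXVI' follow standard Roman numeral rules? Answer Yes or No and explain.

'MMMCXXVI': Check the rules: uses only the symbols I, V, X, L, C, D, M; no symbol is repeated more than three times in a row; V, L and D each appear at most once; no smaller symbol precedes a larger one (values never increase from left to right). Value: M (1000) + M (1000) + M (1000) + C (100) + X (10) + X (10) + V (5) + I (1) = 3126. So it is a valid standard Roman numeral.

Yes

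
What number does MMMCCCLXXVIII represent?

MMMCCCLXXVIII: M=1000, M=1000, M=1000, C=100, C=100, C=100, L=50, X=10, X=10, V=5, I=1, I=1, I=1
1000 + 1000 + 1000 + 100 + 100 + 100 + 50 + 10 + 10 + 5 + 1 + 1 + 1 = 3378

3378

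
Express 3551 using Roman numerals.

Convert 3551 to Roman numerals:
  3551 contains 3×1000 (MMM)
  551 contains 1×500 (D)
  51 contains 1×50 (L)
  1 contains 1×1 (I)

MMMDLI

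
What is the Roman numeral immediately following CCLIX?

CCLIX = 259, so the next integer is 259 + 1 = 260

CCLX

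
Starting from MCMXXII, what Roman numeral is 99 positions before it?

MCMXXII = 1922
1922 - 99 = 1823

MDCCCXXIII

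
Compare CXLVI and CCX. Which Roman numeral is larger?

CXLVI = 146
CCX = 210
210 is larger

CCX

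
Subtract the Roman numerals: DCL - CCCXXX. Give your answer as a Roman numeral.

DCL = 650
CCCXXX = 330
650 - 330 = 320

CCCXX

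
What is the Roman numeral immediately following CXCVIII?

CXCVIII = 198; next is 199

CXCIX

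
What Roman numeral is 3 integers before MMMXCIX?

MMMXCIX = 3099
3099 - 3 = 3096

MMMXCVI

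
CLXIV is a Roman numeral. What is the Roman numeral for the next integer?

CLXIV = 164, so the next integer is 164 + 1 = 165

CLXV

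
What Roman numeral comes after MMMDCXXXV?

MMMDCXXXV = 3635, so the next integer is 3635 + 1 = 3636

MMMDCXXXVI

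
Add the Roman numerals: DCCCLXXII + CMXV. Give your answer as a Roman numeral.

DCCCLXXII = 872
CMXV = 915
872 + 915 = 1787

MDCCLXXXVII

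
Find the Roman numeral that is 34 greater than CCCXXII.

CCCXXII = 322
322 + 34 = 356

CCCLVI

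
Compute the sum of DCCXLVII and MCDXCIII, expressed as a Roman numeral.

DCCXLVII = 747
MCDXCIII = 1493
747 + 1493 = 2240

MMCCXL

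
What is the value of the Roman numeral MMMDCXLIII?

MMMDCXLIII: M=1000, M=1000, M=1000, D=500, C=100, XL=40, I=1, I=1, I=1
1000 + 1000 + 1000 + 500 + 100 + 40 + 1 + 1 + 1 = 3643

3643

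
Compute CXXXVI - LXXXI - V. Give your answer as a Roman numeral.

CXXXVI = 136, LXXXI = 81, V = 5
136 - 81 = 55
55 - 5 = 50

L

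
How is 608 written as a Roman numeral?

Convert 608 to Roman numerals:
  608 contains 1×500 (D)
  108 contains 1×100 (C)
  8 contains 1×5 (V)
  3 contains 3×1 (III)

DCVIII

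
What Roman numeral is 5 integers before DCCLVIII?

DCCLVIII = 758
758 - 5 = 753

DCCLIII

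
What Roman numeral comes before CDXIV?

CDXIV = 414; previous is 413

CDXIII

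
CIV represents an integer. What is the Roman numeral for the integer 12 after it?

CIV = 104
104 + 12 = 116

CXVI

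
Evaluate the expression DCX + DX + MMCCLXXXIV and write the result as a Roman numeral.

DCX = 610, DX = 510, MMCCLXXXIV = 2284
610 + 510 = 1120
1120 + 2284 = 3404

MMMCDIV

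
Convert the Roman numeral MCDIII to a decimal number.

MCDIII: M=1000, CD=400, I=1, I=1, I=1
1000 + 400 + 1 + 1 + 1 = 1403

1403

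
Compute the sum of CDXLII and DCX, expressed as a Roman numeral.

CDXLII = 442
DCX = 610
442 + 610 = 1052

MLII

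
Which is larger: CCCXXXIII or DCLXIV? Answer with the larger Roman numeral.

CCCXXXIII = 333
DCLXIV = 664
664 is larger

DCLXIV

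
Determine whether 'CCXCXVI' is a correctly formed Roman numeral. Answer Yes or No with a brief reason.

'CCXCXVI': X cannot come right after the subtractive pair XC: once X is subtracted in XC, the next symbol must be smaller than X

No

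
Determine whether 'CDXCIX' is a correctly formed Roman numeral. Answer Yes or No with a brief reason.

'CDXCIX': Check the rules: uses only the symbols I, V, X, L, C, D, M; no symbol is repeated more than three times in a row; V, L and D each appear at most once; the only places a smaller symbol precedes a larger one are the allowed subtractive pairs CD, XC, IX, the symbol right after such a pair (if any) is smaller than the pair's first symbol, and otherwise the values never increase from left to right. Value: CD (400) + XC (90) + IX (9) = 499. So it is a valid standard Roman numeral.

Yes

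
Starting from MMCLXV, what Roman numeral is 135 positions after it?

MMCLXV = 2165
2165 + 135 = 2300

MMCCC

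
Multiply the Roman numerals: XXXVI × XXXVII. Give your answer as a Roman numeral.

XXXVI = 36
XXXVII = 37
36 × 37 = 1332

MCCCXXXII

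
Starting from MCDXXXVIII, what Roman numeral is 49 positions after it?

MCDXXXVIII = 1438
1438 + 49 = 1487

MCDLXXXVII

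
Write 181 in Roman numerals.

Convert 181 to Roman numerals:
  181 contains 1×100 (C)
  81 contains 1×50 (L)
  31 contains 3×10 (XXX)
  1 contains 1×1 (I)

CLXXXI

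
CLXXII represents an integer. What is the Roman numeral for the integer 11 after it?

CLXXII = 172
172 + 11 = 183

CLXXXIII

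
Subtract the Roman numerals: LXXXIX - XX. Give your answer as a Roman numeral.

LXXXIX = 89
XX = 20
89 - 20 = 69

LXIX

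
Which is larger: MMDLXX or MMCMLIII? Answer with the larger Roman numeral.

MMDLXX = 2570
MMCMLIII = 2953
2953 is larger

MMCMLIII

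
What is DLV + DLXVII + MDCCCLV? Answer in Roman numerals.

DLV = 555, DLXVII = 567, MDCCCLV = 1855
555 + 567 = 1122
1122 + 1855 = 2977

MMCMLXXVII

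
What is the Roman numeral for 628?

Convert 628 to Roman numerals:
  628 contains 1×500 (D)
  128 contains 1×100 (C)
  28 contains 2×10 (XX)
  8 contains 1×5 (V)
  3 contains 3×1 (III)

DCXXVIII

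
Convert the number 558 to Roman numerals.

Convert 558 to Roman numerals:
  558 contains 1×500 (D)
  58 contains 1×50 (L)
  8 contains 1×5 (V)
  3 contains 3×1 (III)

DLVIII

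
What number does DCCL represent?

DCCL: D=500, C=100, C=100, L=50
500 + 100 + 100 + 50 = 750

750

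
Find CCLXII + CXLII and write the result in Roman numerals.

CCLXII = 262
CXLII = 142
262 + 142 = 404

CDIV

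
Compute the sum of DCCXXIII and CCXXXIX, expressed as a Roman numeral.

DCCXXIII = 723
CCXXXIX = 239
723 + 239 = 962

CMLXII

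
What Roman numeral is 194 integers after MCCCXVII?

MCCCXVII = 1317
1317 + 194 = 1511

MDXI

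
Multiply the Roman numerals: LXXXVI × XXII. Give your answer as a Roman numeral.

LXXXVI = 86
XXII = 22
86 × 22 = 1892

MDCCCXCII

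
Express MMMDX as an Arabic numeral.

MMMDX: M=1000, M=1000, M=1000, D=500, X=10
1000 + 1000 + 1000 + 500 + 10 = 3510

3510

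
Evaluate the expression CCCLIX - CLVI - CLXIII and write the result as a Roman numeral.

CCCLIX = 359, CLVI = 156, CLXIII = 163
359 - 156 = 203
203 - 163 = 40

XL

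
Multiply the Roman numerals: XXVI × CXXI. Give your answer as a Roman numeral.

XXVI = 26
CXXI = 121
26 × 121 = 3146

MMMCXLVI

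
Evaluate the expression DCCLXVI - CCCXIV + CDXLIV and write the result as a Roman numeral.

DCCLXVI = 766, CCCXIV = 314, CDXLIV = 444
766 - 314 = 452
452 + 444 = 896

DCCCXCVI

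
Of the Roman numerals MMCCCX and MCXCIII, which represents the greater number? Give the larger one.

MMCCCX = 2310
MCXCIII = 1193
2310 is larger

MMCCCX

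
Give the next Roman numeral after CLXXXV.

CLXXXV = 185; next is 186

CLXXXVI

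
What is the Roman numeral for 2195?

Convert 2195 to Roman numerals:
  2195 contains 2×1000 (MM)
  195 contains 1×100 (C)
  95 contains 1×90 (XC)
  5 contains 1×5 (V)

MMCXCV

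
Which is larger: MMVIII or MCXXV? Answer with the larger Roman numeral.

MMVIII = 2008
MCXXV = 1125
2008 is larger

MMVIII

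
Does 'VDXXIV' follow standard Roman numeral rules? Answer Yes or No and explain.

'VDXXIV': V should not appear more than once

No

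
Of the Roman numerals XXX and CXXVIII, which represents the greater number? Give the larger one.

XXX = 30
CXXVIII = 128
128 is larger

CXXVIII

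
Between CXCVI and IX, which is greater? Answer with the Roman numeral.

CXCVI = 196
IX = 9
196 is larger

CXCVI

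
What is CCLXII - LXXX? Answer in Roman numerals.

CCLXII = 262
LXXX = 80
262 - 80 = 182

CLXXXII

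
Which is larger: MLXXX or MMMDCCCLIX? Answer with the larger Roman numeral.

MLXXX = 1080
MMMDCCCLIX = 3859
3859 is larger

MMMDCCCLIX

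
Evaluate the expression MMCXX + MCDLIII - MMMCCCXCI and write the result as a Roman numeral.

MMCXX = 2120, MCDLIII = 1453, MMMCCCXCI = 3391
2120 + 1453 = 3573
3573 - 3391 = 182

CLXXXII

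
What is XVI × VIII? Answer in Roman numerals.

XVI = 16
VIII = 8
16 × 8 = 128

CXXVIII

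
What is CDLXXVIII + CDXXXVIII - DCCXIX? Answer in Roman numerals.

CDLXXVIII = 478, CDXXXVIII = 438, DCCXIX = 719
478 + 438 = 916
916 - 719 = 197

CXCVII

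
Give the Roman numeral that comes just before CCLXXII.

CCLXXII = 272; previous is 271

CCLXXI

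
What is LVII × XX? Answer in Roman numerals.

LVII = 57
XX = 20
57 × 20 = 1140

MCXL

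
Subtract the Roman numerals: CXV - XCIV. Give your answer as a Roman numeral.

CXV = 115
XCIV = 94
115 - 94 = 21

XXI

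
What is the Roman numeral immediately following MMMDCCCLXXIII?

MMMDCCCLXXIII = 3873, so the next integer is 3873 + 1 = 3874

MMMDCCCLXXIV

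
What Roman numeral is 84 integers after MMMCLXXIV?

MMMCLXXIV = 3174
3174 + 84 = 3258

MMMCCLVIII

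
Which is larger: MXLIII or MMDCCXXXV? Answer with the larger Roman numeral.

MXLIII = 1043
MMDCCXXXV = 2735
2735 is larger

MMDCCXXXV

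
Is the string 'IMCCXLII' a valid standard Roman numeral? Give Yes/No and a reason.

'IMCCXLII': Invalid subtractive combination: IM

No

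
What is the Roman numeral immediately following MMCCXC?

MMCCXC = 2290, so the next integer is 2290 + 1 = 2291

MMCCXCI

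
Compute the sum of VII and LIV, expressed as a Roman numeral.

VII = 7
LIV = 54
7 + 54 = 61

LXI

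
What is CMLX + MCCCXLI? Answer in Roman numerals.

CMLX = 960
MCCCXLI = 1341
960 + 1341 = 2301

MMCCCI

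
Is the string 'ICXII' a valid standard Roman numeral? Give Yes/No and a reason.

'ICXII': Invalid subtractive combination: IC

No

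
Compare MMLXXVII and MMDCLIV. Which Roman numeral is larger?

MMLXXVII = 2077
MMDCLIV = 2654
2654 is larger

MMDCLIV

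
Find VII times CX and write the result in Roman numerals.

VII = 7
CX = 110
7 × 110 = 770

DCCLXX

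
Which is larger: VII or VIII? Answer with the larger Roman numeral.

VII = 7
VIII = 8
8 is larger

VIII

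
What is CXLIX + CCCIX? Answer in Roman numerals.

CXLIX = 149
CCCIX = 309
149 + 309 = 458

CDLVIII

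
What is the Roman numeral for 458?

Convert 458 to Roman numerals:
  458 contains 1×400 (CD)
  58 contains 1×50 (L)
  8 contains 1×5 (V)
  3 contains 3×1 (III)

CDLVIII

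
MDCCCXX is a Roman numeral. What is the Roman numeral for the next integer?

MDCCCXX = 1820; next is 1821

MDCCCXXI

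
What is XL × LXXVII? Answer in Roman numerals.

XL = 40
LXXVII = 77
40 × 77 = 3080

MMMLXXX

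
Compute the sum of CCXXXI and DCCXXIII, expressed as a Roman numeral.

CCXXXI = 231
DCCXXIII = 723
231 + 723 = 954

CMLIV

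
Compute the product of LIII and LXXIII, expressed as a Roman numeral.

LIII = 53
LXXIII = 73
53 × 73 = 3869

MMMDCCCLXIX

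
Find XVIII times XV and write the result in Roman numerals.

XVIII = 18
XV = 15
18 × 15 = 270

CCLXX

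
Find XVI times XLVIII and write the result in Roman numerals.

XVI = 16
XLVIII = 48
16 × 48 = 768

DCCLXVIII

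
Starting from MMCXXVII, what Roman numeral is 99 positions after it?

MMCXXVII = 2127
2127 + 99 = 2226

MMCCXXVI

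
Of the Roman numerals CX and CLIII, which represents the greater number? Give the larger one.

CX = 110
CLIII = 153
153 is larger

CLIII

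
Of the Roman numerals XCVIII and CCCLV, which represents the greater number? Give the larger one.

XCVIII = 98
CCCLV = 355
355 is larger

CCCLV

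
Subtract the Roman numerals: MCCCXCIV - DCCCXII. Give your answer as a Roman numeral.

MCCCXCIV = 1394
DCCCXII = 812
1394 - 812 = 582

DLXXXII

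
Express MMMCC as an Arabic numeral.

MMMCC: M=1000, M=1000, M=1000, C=100, C=100
1000 + 1000 + 1000 + 100 + 100 = 3200

3200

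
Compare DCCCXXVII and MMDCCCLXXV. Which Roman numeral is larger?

DCCCXXVII = 827
MMDCCCLXXV = 2875
2875 is larger

MMDCCCLXXV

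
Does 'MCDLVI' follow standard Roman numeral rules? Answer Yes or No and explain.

'MCDLVI': Check the rules: uses only the symbols I, V, X, L, C, D, M; no symbol is repeated more than three times in a row; V, L and D each appear at most once; the only place a smaller symbol precedes a larger one is the allowed subtractive pair CD, the symbol right after such a pair (if any) is smaller than the pair's first symbol, and otherwise the values never increase from left to right. Value: M (1000) + CD (400) + L (50) + V (5) + I (1) = 1456. So it is a valid standard Roman numeral.

Yes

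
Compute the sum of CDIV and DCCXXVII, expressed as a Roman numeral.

CDIV = 404
DCCXXVII = 727
404 + 727 = 1131

MCXXXI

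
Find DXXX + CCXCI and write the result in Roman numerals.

DXXX = 530
CCXCI = 291
530 + 291 = 821

DCCCXXI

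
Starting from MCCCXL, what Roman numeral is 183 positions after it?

MCCCXL = 1340
1340 + 183 = 1523

MDXXIII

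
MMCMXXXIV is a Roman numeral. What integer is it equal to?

MMCMXXXIV: M=1000, M=1000, CM=900, X=10, X=10, X=10, IV=4
1000 + 1000 + 900 + 10 + 10 + 10 + 4 = 2934

2934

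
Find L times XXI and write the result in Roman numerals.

L = 50
XXI = 21
50 × 21 = 1050

ML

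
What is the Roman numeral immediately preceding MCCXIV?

MCCXIV = 1214, so the previous integer is 1214 - 1 = 1213

MCCXIII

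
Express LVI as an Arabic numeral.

LVI: L=50, V=5, I=1
50 + 5 + 1 = 56

56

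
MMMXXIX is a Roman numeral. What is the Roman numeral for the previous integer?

MMMXXIX = 3029, so the previous integer is 3029 - 1 = 3028

MMMXXVIII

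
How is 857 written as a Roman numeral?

Convert 857 to Roman numerals:
  857 contains 1×500 (D)
  357 contains 3×100 (CCC)
  57 contains 1×50 (L)
  7 contains 1×5 (V)
  2 contains 2×1 (II)

DCCCLVII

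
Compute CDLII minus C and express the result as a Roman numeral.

CDLII = 452
C = 100
452 - 100 = 352

CCCLII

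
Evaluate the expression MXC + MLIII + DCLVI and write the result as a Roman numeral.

MXC = 1090, MLIII = 1053, DCLVI = 656
1090 + 1053 = 2143
2143 + 656 = 2799

MMDCCXCIX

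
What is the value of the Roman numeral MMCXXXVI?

MMCXXXVI: M=1000, M=1000, C=100, X=10, X=10, X=10, V=5, I=1
1000 + 1000 + 100 + 10 + 10 + 10 + 5 + 1 = 2136

2136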